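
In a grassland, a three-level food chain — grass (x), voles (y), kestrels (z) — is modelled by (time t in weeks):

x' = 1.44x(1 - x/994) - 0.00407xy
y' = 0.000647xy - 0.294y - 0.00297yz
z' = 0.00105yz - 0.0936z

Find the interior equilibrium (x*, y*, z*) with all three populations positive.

From dz/dt = 0: 0.00105y* = 0.0936, so y* = 89.1.
From dx/dt = 0: 1.44(1 - x*/994) = 0.00407·89.1, giving x* = 994·(1 - 0.252) = 744.
From dy/dt = 0: 0.000647·744 - 0.294 = 0.00297z*, so z* = 0.187/0.00297 = 63.

x* ≈ 744, y* ≈ 89.1, z* ≈ 63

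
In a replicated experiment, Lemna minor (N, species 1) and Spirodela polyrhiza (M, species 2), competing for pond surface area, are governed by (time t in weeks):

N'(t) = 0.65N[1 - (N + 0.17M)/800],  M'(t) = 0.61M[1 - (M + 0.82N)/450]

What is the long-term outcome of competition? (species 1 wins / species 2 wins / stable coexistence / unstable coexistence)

Compare the nullcline intercepts: K1/α12 = 800/0.17 = 4710 > K2 = 450; K2/α21 = 450/0.82 = 549 < K1 = 800.
Since the inequalities point opposite ways, species 1 can invade but species 2 cannot.

species 1 excludes species 2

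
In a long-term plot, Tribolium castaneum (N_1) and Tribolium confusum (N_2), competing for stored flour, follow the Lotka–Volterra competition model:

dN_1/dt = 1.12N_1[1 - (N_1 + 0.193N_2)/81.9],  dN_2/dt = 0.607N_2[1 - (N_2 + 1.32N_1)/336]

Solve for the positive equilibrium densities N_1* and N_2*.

Setting both brackets to zero gives the nullclines N_1 + 0.193N_2 = 81.9 and 1.32N_1 + N_2 = 336.
Substituting N_2 = 336 - 1.32N_1 into the first: N_1(1 - 0.193·1.32) = 81.9 - 0.193·336.
So N_1* = 17.1/0.745 = 22.9, and then N_2* = 336 - 1.32·22.9 = 306.

N_1* ≈ 22.9, N_2* ≈ 306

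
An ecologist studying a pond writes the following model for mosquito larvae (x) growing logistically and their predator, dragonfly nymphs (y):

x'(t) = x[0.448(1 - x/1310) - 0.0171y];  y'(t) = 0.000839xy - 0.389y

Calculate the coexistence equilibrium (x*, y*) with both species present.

x* ≈ 464, y* ≈ 16.9

From dy/dt = 0 with y > 0: 0.000839x* = 0.389, so x* = 464.
Substitute into dx/dt = 0: 0.448(1 - 464/1310) = 0.0171y*.
The bracket is 0.646, giving y* = 0.289/0.0171 = 16.9.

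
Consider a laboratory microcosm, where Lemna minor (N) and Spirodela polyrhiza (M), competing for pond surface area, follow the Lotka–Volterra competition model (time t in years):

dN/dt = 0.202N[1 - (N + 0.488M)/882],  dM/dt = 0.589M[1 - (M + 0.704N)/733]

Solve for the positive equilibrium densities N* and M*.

Setting both brackets to zero gives the nullclines N + 0.488M = 882 and 0.704N + M = 733.
Substituting M = 733 - 0.704N into the first: N(1 - 0.488·0.704) = 882 - 0.488·733.
So N* = 524/0.656 = 799, and then M* = 733 - 0.704·799 = 171.

N* ≈ 799, M* ≈ 171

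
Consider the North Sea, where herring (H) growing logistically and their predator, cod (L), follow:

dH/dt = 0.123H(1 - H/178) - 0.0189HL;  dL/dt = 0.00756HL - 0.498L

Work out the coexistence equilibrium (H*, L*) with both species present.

From dL/dt = 0 with L > 0: 0.00756H* = 0.498, so H* = 65.9.
Substitute into dH/dt = 0: 0.123(1 - 65.9/178) = 0.0189L*.
The bracket is 0.63, giving L* = 0.0775/0.0189 = 4.1.

H* ≈ 65.9, L* ≈ 4.1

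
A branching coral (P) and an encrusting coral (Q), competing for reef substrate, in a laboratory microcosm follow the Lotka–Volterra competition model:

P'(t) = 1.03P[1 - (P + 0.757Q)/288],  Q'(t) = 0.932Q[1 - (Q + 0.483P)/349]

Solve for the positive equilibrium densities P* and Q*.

P* ≈ 37.5, Q* ≈ 331

Setting both brackets to zero gives the nullclines P + 0.757Q = 288 and 0.483P + Q = 349.
Substituting Q = 349 - 0.483P into the first: P(1 - 0.757·0.483) = 288 - 0.757·349.
So P* = 23.8/0.634 = 37.5, and then Q* = 349 - 0.483·37.5 = 331.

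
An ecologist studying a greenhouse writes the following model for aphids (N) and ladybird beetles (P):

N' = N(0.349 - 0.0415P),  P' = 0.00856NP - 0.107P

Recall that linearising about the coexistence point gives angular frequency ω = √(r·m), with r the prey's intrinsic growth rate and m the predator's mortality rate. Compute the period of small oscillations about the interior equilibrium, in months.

T ≈ 32.5 months

Here r = 0.349 and m = 0.107, so r·m = 0.0373.
ω = √0.0373 = 0.193 per month, hence T = 2π/ω ≈ 32.5 months.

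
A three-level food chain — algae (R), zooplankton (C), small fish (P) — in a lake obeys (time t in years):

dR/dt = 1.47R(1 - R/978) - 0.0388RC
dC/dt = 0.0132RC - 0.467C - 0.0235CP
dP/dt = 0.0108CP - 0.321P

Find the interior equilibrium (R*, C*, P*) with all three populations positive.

R* ≈ 211, C* ≈ 29.7, P* ≈ 98.5

From dP/dt = 0: 0.0108C* = 0.321, so C* = 29.7.
From dR/dt = 0: 1.47(1 - R*/978) = 0.0388·29.7, giving R* = 978·(1 - 0.785) = 211.
From dC/dt = 0: 0.0132·211 - 0.467 = 0.0235P*, so P* = 2.31/0.0235 = 98.5.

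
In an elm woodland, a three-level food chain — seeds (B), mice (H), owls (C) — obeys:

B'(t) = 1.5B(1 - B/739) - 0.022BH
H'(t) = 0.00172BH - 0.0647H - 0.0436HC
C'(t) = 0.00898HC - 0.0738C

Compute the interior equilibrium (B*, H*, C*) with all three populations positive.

From dC/dt = 0: 0.00898H* = 0.0738, so H* = 8.22.
From dB/dt = 0: 1.5(1 - B*/739) = 0.022·8.22, giving B* = 739·(1 - 0.121) = 650.
From dH/dt = 0: 0.00172·650 - 0.0647 = 0.0436C*, so C* = 1.05/0.0436 = 24.2.

B* ≈ 650, H* ≈ 8.22, C* ≈ 24.2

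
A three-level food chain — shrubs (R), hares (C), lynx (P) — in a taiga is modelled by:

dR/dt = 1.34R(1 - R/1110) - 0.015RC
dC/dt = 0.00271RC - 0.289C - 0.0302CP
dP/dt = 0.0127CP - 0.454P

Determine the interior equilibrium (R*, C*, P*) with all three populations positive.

From dP/dt = 0: 0.0127C* = 0.454, so C* = 35.7.
From dR/dt = 0: 1.34(1 - R*/1110) = 0.015·35.7, giving R* = 1110·(1 - 0.4) = 666.
From dC/dt = 0: 0.00271·666 - 0.289 = 0.0302P*, so P* = 1.52/0.0302 = 50.2.

R* ≈ 666, C* ≈ 35.7, P* ≈ 50.2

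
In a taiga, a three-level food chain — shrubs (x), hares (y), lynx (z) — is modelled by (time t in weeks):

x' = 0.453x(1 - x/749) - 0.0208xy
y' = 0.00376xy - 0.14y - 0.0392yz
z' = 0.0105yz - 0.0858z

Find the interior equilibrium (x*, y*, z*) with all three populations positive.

x* ≈ 468, y* ≈ 8.17, z* ≈ 41.3

From dz/dt = 0: 0.0105y* = 0.0858, so y* = 8.17.
From dx/dt = 0: 0.453(1 - x*/749) = 0.0208·8.17, giving x* = 749·(1 - 0.375) = 468.
From dy/dt = 0: 0.00376·468 - 0.14 = 0.0392z*, so z* = 1.62/0.0392 = 41.3.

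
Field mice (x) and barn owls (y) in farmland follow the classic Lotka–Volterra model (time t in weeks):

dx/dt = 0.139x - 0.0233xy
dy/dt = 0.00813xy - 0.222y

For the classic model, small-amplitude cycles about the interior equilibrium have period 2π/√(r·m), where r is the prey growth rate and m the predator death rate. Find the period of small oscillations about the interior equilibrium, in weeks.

Here r = 0.139 and m = 0.222, so r·m = 0.0309.
ω = √0.0309 = 0.176 per week, hence T = 2π/ω ≈ 35.8 weeks.

T ≈ 35.8 weeks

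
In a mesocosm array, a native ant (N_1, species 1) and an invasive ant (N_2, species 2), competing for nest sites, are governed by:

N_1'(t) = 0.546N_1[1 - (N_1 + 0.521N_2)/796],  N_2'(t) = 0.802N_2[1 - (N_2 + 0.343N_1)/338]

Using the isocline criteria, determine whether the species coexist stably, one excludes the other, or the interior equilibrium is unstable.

stable coexistence

Compare the nullcline intercepts: K1/α12 = 796/0.521 = 1530 > K2 = 338; K2/α21 = 338/0.343 = 985 > K1 = 796.
Since both inequalities hold, each species can invade when rare, so the interior equilibrium is stable.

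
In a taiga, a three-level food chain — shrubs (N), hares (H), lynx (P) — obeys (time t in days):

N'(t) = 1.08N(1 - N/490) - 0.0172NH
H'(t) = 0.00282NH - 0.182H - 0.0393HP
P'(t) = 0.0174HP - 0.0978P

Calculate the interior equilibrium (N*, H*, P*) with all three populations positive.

From dP/dt = 0: 0.0174H* = 0.0978, so H* = 5.62.
From dN/dt = 0: 1.08(1 - N*/490) = 0.0172·5.62, giving N* = 490·(1 - 0.0895) = 446.
From dH/dt = 0: 0.00282·446 - 0.182 = 0.0393P*, so P* = 1.08/0.0393 = 27.4.

N* ≈ 446, H* ≈ 5.62, P* ≈ 27.4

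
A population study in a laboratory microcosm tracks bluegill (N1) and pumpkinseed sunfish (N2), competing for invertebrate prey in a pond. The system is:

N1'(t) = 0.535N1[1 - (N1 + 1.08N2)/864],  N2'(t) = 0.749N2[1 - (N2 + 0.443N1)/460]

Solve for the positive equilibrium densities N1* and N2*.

Setting both brackets to zero gives the nullclines N1 + 1.08N2 = 864 and 0.443N1 + N2 = 460.
Substituting N2 = 460 - 0.443N1 into the first: N1(1 - 1.08·0.443) = 864 - 1.08·460.
So N1* = 367/0.522 = 704, and then N2* = 460 - 0.443·704 = 148.

N1* ≈ 704, N2* ≈ 148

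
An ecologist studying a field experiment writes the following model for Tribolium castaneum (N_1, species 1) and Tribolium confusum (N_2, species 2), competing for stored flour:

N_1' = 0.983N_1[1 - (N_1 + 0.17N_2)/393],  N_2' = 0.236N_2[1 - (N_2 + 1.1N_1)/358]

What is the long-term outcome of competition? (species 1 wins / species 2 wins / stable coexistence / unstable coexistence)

species 1 excludes species 2

Compare the nullcline intercepts: K1/α12 = 393/0.17 = 2310 > K2 = 358; K2/α21 = 358/1.1 = 325 < K1 = 393.
Since the inequalities point opposite ways, species 1 can invade but species 2 cannot.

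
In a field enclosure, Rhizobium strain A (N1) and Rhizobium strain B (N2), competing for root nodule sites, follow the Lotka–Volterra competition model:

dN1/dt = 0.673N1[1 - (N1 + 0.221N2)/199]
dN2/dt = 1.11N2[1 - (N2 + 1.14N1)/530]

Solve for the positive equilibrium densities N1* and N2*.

N1* ≈ 109, N2* ≈ 405

Setting both brackets to zero gives the nullclines N1 + 0.221N2 = 199 and 1.14N1 + N2 = 530.
Substituting N2 = 530 - 1.14N1 into the first: N1(1 - 0.221·1.14) = 199 - 0.221·530.
So N1* = 81.9/0.748 = 109, and then N2* = 530 - 1.14·109 = 405.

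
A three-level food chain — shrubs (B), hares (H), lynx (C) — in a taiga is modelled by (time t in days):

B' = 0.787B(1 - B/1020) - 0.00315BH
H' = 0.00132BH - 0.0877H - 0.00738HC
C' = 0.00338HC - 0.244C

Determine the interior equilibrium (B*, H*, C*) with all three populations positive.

From dC/dt = 0: 0.00338H* = 0.244, so H* = 72.2.
From dB/dt = 0: 0.787(1 - B*/1020) = 0.00315·72.2, giving B* = 1020·(1 - 0.289) = 725.
From dH/dt = 0: 0.00132·725 - 0.0877 = 0.00738C*, so C* = 0.87/0.00738 = 118.

B* ≈ 725, H* ≈ 72.2, C* ≈ 118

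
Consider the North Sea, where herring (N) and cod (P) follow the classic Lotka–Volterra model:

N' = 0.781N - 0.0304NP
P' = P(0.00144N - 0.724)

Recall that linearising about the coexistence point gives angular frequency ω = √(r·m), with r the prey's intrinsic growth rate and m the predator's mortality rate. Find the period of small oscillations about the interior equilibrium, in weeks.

Here r = 0.781 and m = 0.724, so r·m = 0.565.
ω = √0.565 = 0.752 per week, hence T = 2π/ω ≈ 8.36 weeks.

T ≈ 8.36 weeks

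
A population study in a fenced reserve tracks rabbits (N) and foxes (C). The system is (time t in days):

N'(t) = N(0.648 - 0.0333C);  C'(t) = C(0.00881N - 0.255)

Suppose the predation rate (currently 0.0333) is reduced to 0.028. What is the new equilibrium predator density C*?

C* ≈ 23.1

At the interior fixed point, setting dN/dt = 0 with N > 0 fixes C* = (prey growth rate)/(NC coefficient) — independent of the other coefficients.
With the change, C* = 0.648/0.028 = 23.1; it rises from 19.5.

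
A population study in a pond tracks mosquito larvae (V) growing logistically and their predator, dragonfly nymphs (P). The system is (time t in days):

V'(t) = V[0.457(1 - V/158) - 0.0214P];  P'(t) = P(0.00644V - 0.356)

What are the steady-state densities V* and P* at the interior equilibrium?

V* ≈ 55.3, P* ≈ 13.9

From dP/dt = 0 with P > 0: 0.00644V* = 0.356, so V* = 55.3.
Substitute into dV/dt = 0: 0.457(1 - 55.3/158) = 0.0214P*.
The bracket is 0.65, giving P* = 0.297/0.0214 = 13.9.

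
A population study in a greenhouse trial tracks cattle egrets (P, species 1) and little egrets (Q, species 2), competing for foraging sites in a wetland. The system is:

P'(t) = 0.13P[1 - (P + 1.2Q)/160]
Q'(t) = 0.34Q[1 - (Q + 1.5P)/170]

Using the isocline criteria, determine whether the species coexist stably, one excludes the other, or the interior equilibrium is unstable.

unstable coexistence (outcome depends on initial conditions)

Compare the nullcline intercepts: K1/α12 = 160/1.2 = 133 < K2 = 170; K2/α21 = 170/1.5 = 113 < K1 = 160.
Since both are reversed, neither can invade when rare; the interior point is a saddle.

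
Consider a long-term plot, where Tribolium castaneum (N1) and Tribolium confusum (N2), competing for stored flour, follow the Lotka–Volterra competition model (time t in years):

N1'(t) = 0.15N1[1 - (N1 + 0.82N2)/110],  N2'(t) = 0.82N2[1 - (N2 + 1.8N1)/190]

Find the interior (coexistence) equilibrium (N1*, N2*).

N1* ≈ 96.2, N2* ≈ 16.8

Setting both brackets to zero gives the nullclines N1 + 0.82N2 = 110 and 1.8N1 + N2 = 190.
Substituting N2 = 190 - 1.8N1 into the first: N1(1 - 0.82·1.8) = 110 - 0.82·190.
So N1* = -45.8/-0.476 = 96.2, and then N2* = 190 - 1.8·96.2 = 16.8.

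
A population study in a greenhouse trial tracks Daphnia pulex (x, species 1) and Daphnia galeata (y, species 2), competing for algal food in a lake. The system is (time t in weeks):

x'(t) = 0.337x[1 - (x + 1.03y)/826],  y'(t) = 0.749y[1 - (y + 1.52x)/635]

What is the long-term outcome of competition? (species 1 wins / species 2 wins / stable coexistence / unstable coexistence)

species 1 excludes species 2

Compare the nullcline intercepts: K1/α12 = 826/1.03 = 802 > K2 = 635; K2/α21 = 635/1.52 = 418 < K1 = 826.
Since the inequalities point opposite ways, species 1 can invade but species 2 cannot.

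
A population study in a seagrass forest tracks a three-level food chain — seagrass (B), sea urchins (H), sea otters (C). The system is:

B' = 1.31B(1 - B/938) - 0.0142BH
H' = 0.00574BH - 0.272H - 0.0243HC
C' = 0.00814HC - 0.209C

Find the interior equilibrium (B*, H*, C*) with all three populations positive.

From dC/dt = 0: 0.00814H* = 0.209, so H* = 25.7.
From dB/dt = 0: 1.31(1 - B*/938) = 0.0142·25.7, giving B* = 938·(1 - 0.278) = 677.
From dH/dt = 0: 0.00574·677 - 0.272 = 0.0243C*, so C* = 3.61/0.0243 = 149.

B* ≈ 677, H* ≈ 25.7, C* ≈ 149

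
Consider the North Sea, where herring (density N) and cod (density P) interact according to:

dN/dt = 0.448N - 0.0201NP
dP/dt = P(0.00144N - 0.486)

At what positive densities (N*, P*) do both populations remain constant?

N* ≈ 337, P* ≈ 22.3

Set dP/dt = 0 with P > 0: 0.00144N - 0.486 = 0, so N* = 0.486/0.00144 = 337.
Set dN/dt = 0 with N > 0: 0.448 - 0.0201P = 0, so P* = 0.448/0.0201 = 22.3.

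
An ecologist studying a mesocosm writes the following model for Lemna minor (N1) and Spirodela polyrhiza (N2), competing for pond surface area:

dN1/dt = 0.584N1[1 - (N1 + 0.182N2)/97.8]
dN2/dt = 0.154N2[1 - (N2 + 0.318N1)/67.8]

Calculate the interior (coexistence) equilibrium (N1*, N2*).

N1* ≈ 90.7, N2* ≈ 39

Setting both brackets to zero gives the nullclines N1 + 0.182N2 = 97.8 and 0.318N1 + N2 = 67.8.
Substituting N2 = 67.8 - 0.318N1 into the first: N1(1 - 0.182·0.318) = 97.8 - 0.182·67.8.
So N1* = 85.5/0.942 = 90.7, and then N2* = 67.8 - 0.318·90.7 = 39.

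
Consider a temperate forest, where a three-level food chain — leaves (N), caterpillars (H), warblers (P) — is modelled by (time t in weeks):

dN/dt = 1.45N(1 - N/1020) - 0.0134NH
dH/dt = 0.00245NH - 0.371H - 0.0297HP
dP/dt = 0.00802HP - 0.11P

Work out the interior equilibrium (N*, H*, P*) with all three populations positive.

From dP/dt = 0: 0.00802H* = 0.11, so H* = 13.7.
From dN/dt = 0: 1.45(1 - N*/1020) = 0.0134·13.7, giving N* = 1020·(1 - 0.127) = 891.
From dH/dt = 0: 0.00245·891 - 0.371 = 0.0297P*, so P* = 1.81/0.0297 = 61.

N* ≈ 891, H* ≈ 13.7, P* ≈ 61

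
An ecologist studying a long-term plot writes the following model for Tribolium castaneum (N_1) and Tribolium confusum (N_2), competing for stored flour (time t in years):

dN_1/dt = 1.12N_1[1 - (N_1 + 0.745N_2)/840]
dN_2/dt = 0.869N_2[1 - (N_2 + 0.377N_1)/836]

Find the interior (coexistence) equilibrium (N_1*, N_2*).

N_1* ≈ 302, N_2* ≈ 722

Setting both brackets to zero gives the nullclines N_1 + 0.745N_2 = 840 and 0.377N_1 + N_2 = 836.
Substituting N_2 = 836 - 0.377N_1 into the first: N_1(1 - 0.745·0.377) = 840 - 0.745·836.
So N_1* = 217/0.719 = 302, and then N_2* = 836 - 0.377·302 = 722.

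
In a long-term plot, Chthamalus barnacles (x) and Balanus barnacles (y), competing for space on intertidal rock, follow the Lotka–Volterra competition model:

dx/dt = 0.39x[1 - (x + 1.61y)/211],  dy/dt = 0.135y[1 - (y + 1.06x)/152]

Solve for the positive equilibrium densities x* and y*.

x* ≈ 47.7, y* ≈ 101

Setting both brackets to zero gives the nullclines x + 1.61y = 211 and 1.06x + y = 152.
Substituting y = 152 - 1.06x into the first: x(1 - 1.61·1.06) = 211 - 1.61·152.
So x* = -33.7/-0.707 = 47.7, and then y* = 152 - 1.06·47.7 = 101.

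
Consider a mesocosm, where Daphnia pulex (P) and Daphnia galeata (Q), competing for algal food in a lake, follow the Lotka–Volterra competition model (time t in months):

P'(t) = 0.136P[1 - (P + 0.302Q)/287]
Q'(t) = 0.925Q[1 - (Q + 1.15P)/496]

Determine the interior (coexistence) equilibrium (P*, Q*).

P* ≈ 210, Q* ≈ 254

Setting both brackets to zero gives the nullclines P + 0.302Q = 287 and 1.15P + Q = 496.
Substituting Q = 496 - 1.15P into the first: P(1 - 0.302·1.15) = 287 - 0.302·496.
So P* = 137/0.653 = 210, and then Q* = 496 - 1.15·210 = 254.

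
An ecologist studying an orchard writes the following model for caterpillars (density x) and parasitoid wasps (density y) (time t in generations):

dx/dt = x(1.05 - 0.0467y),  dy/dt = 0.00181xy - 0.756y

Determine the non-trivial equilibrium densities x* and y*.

Set dy/dt = 0 with y > 0: 0.00181x - 0.756 = 0, so x* = 0.756/0.00181 = 418.
Set dx/dt = 0 with x > 0: 1.05 - 0.0467y = 0, so y* = 1.05/0.0467 = 22.5.

x* ≈ 418, y* ≈ 22.5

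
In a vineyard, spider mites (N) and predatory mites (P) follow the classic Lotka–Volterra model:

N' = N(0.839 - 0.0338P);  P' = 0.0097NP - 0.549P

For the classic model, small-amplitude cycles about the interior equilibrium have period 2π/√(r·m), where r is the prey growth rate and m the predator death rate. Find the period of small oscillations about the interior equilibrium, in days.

T ≈ 9.26 days

Here r = 0.839 and m = 0.549, so r·m = 0.461.
ω = √0.461 = 0.679 per day, hence T = 2π/ω ≈ 9.26 days.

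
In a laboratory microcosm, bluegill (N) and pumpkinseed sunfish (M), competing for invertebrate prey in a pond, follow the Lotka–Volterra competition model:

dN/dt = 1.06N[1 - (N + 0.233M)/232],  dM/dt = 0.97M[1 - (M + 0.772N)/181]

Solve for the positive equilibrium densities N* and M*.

N* ≈ 231, M* ≈ 2.31

Setting both brackets to zero gives the nullclines N + 0.233M = 232 and 0.772N + M = 181.
Substituting M = 181 - 0.772N into the first: N(1 - 0.233·0.772) = 232 - 0.233·181.
So N* = 190/0.82 = 231, and then M* = 181 - 0.772·231 = 2.31.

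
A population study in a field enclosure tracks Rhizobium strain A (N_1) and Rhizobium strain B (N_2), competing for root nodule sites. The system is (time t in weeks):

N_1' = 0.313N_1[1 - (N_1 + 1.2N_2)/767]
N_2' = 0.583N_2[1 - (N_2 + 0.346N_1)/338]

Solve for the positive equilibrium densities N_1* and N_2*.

N_1* ≈ 618, N_2* ≈ 124

Setting both brackets to zero gives the nullclines N_1 + 1.2N_2 = 767 and 0.346N_1 + N_2 = 338.
Substituting N_2 = 338 - 0.346N_1 into the first: N_1(1 - 1.2·0.346) = 767 - 1.2·338.
So N_1* = 361/0.585 = 618, and then N_2* = 338 - 0.346·618 = 124.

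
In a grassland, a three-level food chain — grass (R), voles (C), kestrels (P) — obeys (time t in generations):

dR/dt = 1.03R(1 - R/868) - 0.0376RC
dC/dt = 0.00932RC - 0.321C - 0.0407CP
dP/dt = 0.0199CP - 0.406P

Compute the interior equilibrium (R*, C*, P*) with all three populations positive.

R* ≈ 222, C* ≈ 20.4, P* ≈ 42.8

From dP/dt = 0: 0.0199C* = 0.406, so C* = 20.4.
From dR/dt = 0: 1.03(1 - R*/868) = 0.0376·20.4, giving R* = 868·(1 - 0.745) = 222.
From dC/dt = 0: 0.00932·222 - 0.321 = 0.0407P*, so P* = 1.74/0.0407 = 42.8.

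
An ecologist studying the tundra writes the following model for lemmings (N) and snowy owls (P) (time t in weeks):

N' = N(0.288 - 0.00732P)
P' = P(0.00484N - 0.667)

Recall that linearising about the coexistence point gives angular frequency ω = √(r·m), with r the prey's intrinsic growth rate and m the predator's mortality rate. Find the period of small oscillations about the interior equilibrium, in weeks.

Here r = 0.288 and m = 0.667, so r·m = 0.192.
ω = √0.192 = 0.438 per week, hence T = 2π/ω ≈ 14.3 weeks.

T ≈ 14.3 weeks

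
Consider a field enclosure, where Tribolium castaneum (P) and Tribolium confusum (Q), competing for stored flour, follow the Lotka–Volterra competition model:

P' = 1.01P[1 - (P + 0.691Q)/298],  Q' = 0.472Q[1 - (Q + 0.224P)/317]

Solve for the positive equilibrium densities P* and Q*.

Setting both brackets to zero gives the nullclines P + 0.691Q = 298 and 0.224P + Q = 317.
Substituting Q = 317 - 0.224P into the first: P(1 - 0.691·0.224) = 298 - 0.691·317.
So P* = 79/0.845 = 93.4, and then Q* = 317 - 0.224·93.4 = 296.

P* ≈ 93.4, Q* ≈ 296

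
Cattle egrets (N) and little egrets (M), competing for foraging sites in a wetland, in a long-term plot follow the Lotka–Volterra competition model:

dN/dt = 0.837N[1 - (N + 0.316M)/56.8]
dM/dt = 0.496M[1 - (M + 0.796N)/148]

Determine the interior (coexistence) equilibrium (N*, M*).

Setting both brackets to zero gives the nullclines N + 0.316M = 56.8 and 0.796N + M = 148.
Substituting M = 148 - 0.796N into the first: N(1 - 0.316·0.796) = 56.8 - 0.316·148.
So N* = 10/0.748 = 13.4, and then M* = 148 - 0.796·13.4 = 137.

N* ≈ 13.4, M* ≈ 137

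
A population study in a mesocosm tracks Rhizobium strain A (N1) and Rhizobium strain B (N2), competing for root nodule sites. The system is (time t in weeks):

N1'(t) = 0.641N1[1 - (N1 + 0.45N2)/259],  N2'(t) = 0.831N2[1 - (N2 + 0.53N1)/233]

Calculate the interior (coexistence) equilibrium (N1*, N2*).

N1* ≈ 202, N2* ≈ 126

Setting both brackets to zero gives the nullclines N1 + 0.45N2 = 259 and 0.53N1 + N2 = 233.
Substituting N2 = 233 - 0.53N1 into the first: N1(1 - 0.45·0.53) = 259 - 0.45·233.
So N1* = 154/0.761 = 202, and then N2* = 233 - 0.53·202 = 126.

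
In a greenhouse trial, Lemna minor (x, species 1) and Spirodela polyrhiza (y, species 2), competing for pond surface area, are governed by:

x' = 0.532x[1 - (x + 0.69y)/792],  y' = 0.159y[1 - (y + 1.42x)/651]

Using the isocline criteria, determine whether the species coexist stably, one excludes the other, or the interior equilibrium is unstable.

Compare the nullcline intercepts: K1/α12 = 792/0.69 = 1150 > K2 = 651; K2/α21 = 651/1.42 = 458 < K1 = 792.
Since the inequalities point opposite ways, species 1 can invade but species 2 cannot.

species 1 excludes species 2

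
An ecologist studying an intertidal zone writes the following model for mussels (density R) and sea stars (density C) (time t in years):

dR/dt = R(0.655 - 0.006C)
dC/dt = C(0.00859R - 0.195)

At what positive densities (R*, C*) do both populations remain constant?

R* ≈ 22.7, C* ≈ 109

Set dC/dt = 0 with C > 0: 0.00859R - 0.195 = 0, so R* = 0.195/0.00859 = 22.7.
Set dR/dt = 0 with R > 0: 0.655 - 0.006C = 0, so C* = 0.655/0.006 = 109.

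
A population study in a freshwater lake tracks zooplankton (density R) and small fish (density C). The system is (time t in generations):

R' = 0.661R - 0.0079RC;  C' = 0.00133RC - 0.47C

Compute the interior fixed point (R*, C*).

Set dC/dt = 0 with C > 0: 0.00133R - 0.47 = 0, so R* = 0.47/0.00133 = 353.
Set dR/dt = 0 with R > 0: 0.661 - 0.0079C = 0, so C* = 0.661/0.0079 = 83.7.

R* ≈ 353, C* ≈ 83.7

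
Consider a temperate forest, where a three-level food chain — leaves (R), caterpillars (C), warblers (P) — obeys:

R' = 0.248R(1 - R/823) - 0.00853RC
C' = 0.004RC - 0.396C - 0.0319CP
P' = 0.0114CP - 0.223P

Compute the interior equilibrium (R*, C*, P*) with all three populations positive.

From dP/dt = 0: 0.0114C* = 0.223, so C* = 19.6.
From dR/dt = 0: 0.248(1 - R*/823) = 0.00853·19.6, giving R* = 823·(1 - 0.673) = 269.
From dC/dt = 0: 0.004·269 - 0.396 = 0.0319P*, so P* = 0.681/0.0319 = 21.4.

R* ≈ 269, C* ≈ 19.6, P* ≈ 21.4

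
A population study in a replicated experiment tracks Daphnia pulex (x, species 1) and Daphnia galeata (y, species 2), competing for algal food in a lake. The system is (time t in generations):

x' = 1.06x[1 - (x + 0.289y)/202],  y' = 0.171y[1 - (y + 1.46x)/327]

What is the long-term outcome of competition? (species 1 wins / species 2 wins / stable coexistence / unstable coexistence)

Compare the nullcline intercepts: K1/α12 = 202/0.289 = 699 > K2 = 327; K2/α21 = 327/1.46 = 224 > K1 = 202.
Since both inequalities hold, each species can invade when rare, so the interior equilibrium is stable.

stable coexistence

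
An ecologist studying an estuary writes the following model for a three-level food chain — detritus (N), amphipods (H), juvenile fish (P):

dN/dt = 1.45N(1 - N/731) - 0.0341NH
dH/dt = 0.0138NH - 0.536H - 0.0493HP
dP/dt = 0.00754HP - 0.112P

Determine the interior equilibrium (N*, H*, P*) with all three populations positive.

From dP/dt = 0: 0.00754H* = 0.112, so H* = 14.9.
From dN/dt = 0: 1.45(1 - N*/731) = 0.0341·14.9, giving N* = 731·(1 - 0.349) = 476.
From dH/dt = 0: 0.0138·476 - 0.536 = 0.0493P*, so P* = 6.03/0.0493 = 122.

N* ≈ 476, H* ≈ 14.9, P* ≈ 122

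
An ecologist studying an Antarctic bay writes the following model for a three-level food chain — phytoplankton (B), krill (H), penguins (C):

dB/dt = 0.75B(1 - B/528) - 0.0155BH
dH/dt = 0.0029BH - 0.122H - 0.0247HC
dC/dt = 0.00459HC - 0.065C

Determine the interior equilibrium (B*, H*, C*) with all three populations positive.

B* ≈ 373, H* ≈ 14.2, C* ≈ 38.9

From dC/dt = 0: 0.00459H* = 0.065, so H* = 14.2.
From dB/dt = 0: 0.75(1 - B*/528) = 0.0155·14.2, giving B* = 528·(1 - 0.293) = 373.
From dH/dt = 0: 0.0029·373 - 0.122 = 0.0247C*, so C* = 0.961/0.0247 = 38.9.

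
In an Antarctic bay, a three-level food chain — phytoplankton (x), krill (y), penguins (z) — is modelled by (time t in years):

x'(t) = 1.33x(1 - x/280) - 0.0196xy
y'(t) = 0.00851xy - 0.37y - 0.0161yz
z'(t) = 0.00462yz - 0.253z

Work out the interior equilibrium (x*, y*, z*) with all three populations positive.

From dz/dt = 0: 0.00462y* = 0.253, so y* = 54.8.
From dx/dt = 0: 1.33(1 - x*/280) = 0.0196·54.8, giving x* = 280·(1 - 0.807) = 54.
From dy/dt = 0: 0.00851·54 - 0.37 = 0.0161z*, so z* = 0.0898/0.0161 = 5.58.

x* ≈ 54, y* ≈ 54.8, z* ≈ 5.58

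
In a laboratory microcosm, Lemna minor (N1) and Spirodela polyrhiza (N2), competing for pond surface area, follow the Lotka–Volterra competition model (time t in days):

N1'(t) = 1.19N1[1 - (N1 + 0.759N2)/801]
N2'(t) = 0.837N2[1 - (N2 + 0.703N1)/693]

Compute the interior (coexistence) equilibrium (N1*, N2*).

N1* ≈ 590, N2* ≈ 278

Setting both brackets to zero gives the nullclines N1 + 0.759N2 = 801 and 0.703N1 + N2 = 693.
Substituting N2 = 693 - 0.703N1 into the first: N1(1 - 0.759·0.703) = 801 - 0.759·693.
So N1* = 275/0.466 = 590, and then N2* = 693 - 0.703·590 = 278.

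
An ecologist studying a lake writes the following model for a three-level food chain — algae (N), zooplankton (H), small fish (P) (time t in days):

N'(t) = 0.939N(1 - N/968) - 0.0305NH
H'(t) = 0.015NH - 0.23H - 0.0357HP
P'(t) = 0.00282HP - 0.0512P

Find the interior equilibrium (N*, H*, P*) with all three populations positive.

N* ≈ 397, H* ≈ 18.2, P* ≈ 160

From dP/dt = 0: 0.00282H* = 0.0512, so H* = 18.2.
From dN/dt = 0: 0.939(1 - N*/968) = 0.0305·18.2, giving N* = 968·(1 - 0.59) = 397.
From dH/dt = 0: 0.015·397 - 0.23 = 0.0357P*, so P* = 5.73/0.0357 = 160.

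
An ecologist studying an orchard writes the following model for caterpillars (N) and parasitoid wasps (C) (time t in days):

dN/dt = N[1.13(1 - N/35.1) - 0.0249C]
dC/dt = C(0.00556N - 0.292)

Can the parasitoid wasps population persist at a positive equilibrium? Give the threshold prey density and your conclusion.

The predator equation gives dC/dt > 0 only when N > 0.292/0.00556 = 52.5.
Without the predator, N → K = 35.1. Since 35.1 < 52.5, the predator cannot invade.

Threshold N = 52.5; K < 52.5, so no, the predator goes extinct.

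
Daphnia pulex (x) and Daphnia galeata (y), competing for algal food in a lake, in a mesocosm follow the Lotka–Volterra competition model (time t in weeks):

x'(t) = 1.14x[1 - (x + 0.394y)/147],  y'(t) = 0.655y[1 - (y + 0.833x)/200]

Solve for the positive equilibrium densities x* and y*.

Setting both brackets to zero gives the nullclines x + 0.394y = 147 and 0.833x + y = 200.
Substituting y = 200 - 0.833x into the first: x(1 - 0.394·0.833) = 147 - 0.394·200.
So x* = 68.2/0.672 = 102, and then y* = 200 - 0.833·102 = 115.

x* ≈ 102, y* ≈ 115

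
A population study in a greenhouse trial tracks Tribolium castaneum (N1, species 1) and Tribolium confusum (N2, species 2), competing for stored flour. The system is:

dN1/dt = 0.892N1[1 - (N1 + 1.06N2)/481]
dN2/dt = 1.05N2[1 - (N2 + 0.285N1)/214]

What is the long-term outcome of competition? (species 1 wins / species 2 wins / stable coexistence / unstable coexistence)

stable coexistence

Compare the nullcline intercepts: K1/α12 = 481/1.06 = 454 > K2 = 214; K2/α21 = 214/0.285 = 751 > K1 = 481.
Since both inequalities hold, each species can invade when rare, so the interior equilibrium is stable.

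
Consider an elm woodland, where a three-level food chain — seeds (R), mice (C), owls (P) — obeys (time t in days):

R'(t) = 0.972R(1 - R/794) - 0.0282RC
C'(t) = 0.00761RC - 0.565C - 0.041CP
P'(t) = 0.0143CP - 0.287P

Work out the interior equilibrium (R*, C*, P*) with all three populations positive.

From dP/dt = 0: 0.0143C* = 0.287, so C* = 20.1.
From dR/dt = 0: 0.972(1 - R*/794) = 0.0282·20.1, giving R* = 794·(1 - 0.582) = 332.
From dC/dt = 0: 0.00761·332 - 0.565 = 0.041P*, so P* = 1.96/0.041 = 47.8.

R* ≈ 332, C* ≈ 20.1, P* ≈ 47.8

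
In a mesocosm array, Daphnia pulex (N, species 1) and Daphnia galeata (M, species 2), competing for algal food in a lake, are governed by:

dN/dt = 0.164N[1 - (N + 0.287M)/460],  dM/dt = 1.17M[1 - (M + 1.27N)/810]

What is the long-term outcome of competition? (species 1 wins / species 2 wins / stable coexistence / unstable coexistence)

stable coexistence

Compare the nullcline intercepts: K1/α12 = 460/0.287 = 1600 > K2 = 810; K2/α21 = 810/1.27 = 638 > K1 = 460.
Since both inequalities hold, each species can invade when rare, so the interior equilibrium is stable.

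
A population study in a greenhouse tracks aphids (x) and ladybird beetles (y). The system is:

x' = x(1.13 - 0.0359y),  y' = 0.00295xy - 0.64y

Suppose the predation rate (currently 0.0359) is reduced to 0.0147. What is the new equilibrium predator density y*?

At the interior fixed point, setting dx/dt = 0 with x > 0 fixes y* = (prey growth rate)/(xy coefficient) — independent of the other coefficients.
With the change, y* = 1.13/0.0147 = 76.9; it rises from 31.5.

y* ≈ 76.9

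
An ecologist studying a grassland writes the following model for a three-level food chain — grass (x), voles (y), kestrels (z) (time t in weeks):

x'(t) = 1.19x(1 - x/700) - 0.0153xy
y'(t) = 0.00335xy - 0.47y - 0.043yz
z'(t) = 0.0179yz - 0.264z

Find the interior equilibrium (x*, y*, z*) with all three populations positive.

From dz/dt = 0: 0.0179y* = 0.264, so y* = 14.7.
From dx/dt = 0: 1.19(1 - x*/700) = 0.0153·14.7, giving x* = 700·(1 - 0.19) = 567.
From dy/dt = 0: 0.00335·567 - 0.47 = 0.043z*, so z* = 1.43/0.043 = 33.3.

x* ≈ 567, y* ≈ 14.7, z* ≈ 33.3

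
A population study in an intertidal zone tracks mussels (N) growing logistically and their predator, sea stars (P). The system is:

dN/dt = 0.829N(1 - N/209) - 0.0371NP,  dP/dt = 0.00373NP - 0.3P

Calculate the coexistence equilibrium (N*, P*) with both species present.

N* ≈ 80.4, P* ≈ 13.7

From dP/dt = 0 with P > 0: 0.00373N* = 0.3, so N* = 80.4.
Substitute into dN/dt = 0: 0.829(1 - 80.4/209) = 0.0371P*.
The bracket is 0.615, giving P* = 0.51/0.0371 = 13.7.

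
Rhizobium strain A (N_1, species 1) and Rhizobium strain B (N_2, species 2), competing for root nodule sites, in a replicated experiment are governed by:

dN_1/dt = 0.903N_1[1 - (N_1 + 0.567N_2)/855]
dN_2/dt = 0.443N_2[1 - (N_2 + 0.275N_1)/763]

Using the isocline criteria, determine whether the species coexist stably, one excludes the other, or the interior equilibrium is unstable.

stable coexistence

Compare the nullcline intercepts: K1/α12 = 855/0.567 = 1510 > K2 = 763; K2/α21 = 763/0.275 = 2770 > K1 = 855.
Since both inequalities hold, each species can invade when rare, so the interior equilibrium is stable.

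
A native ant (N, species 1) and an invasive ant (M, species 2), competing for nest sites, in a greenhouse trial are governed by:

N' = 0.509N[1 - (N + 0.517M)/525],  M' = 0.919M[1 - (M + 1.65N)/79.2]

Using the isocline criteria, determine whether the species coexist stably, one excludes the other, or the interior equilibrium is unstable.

Compare the nullcline intercepts: K1/α12 = 525/0.517 = 1020 > K2 = 79.2; K2/α21 = 79.2/1.65 = 48 < K1 = 525.
Since the inequalities point opposite ways, species 1 can invade but species 2 cannot.

species 1 excludes species 2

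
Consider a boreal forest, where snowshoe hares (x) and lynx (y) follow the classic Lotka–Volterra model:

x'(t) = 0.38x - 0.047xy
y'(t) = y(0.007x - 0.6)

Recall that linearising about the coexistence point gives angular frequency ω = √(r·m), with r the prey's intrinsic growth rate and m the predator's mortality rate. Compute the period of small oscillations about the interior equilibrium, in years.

T ≈ 13.2 years

Here r = 0.38 and m = 0.6, so r·m = 0.228.
ω = √0.228 = 0.477 per year, hence T = 2π/ω ≈ 13.2 years.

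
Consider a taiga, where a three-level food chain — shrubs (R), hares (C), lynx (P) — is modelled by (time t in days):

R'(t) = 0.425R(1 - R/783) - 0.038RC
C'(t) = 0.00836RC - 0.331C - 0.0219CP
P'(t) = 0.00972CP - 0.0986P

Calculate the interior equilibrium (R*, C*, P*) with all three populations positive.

R* ≈ 72.8, C* ≈ 10.1, P* ≈ 12.7

From dP/dt = 0: 0.00972C* = 0.0986, so C* = 10.1.
From dR/dt = 0: 0.425(1 - R*/783) = 0.038·10.1, giving R* = 783·(1 - 0.907) = 72.8.
From dC/dt = 0: 0.00836·72.8 - 0.331 = 0.0219P*, so P* = 0.278/0.0219 = 12.7.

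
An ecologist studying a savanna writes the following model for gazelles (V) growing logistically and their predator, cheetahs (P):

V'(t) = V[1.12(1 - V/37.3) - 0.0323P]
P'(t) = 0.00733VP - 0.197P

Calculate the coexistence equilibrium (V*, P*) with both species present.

V* ≈ 26.9, P* ≈ 9.69

From dP/dt = 0 with P > 0: 0.00733V* = 0.197, so V* = 26.9.
Substitute into dV/dt = 0: 1.12(1 - 26.9/37.3) = 0.0323P*.
The bracket is 0.279, giving P* = 0.313/0.0323 = 9.69.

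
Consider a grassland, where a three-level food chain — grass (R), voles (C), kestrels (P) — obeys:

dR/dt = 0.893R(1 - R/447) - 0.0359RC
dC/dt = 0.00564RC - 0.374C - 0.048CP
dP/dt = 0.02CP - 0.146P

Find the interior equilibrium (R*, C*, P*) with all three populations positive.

R* ≈ 316, C* ≈ 7.3, P* ≈ 29.3

From dP/dt = 0: 0.02C* = 0.146, so C* = 7.3.
From dR/dt = 0: 0.893(1 - R*/447) = 0.0359·7.3, giving R* = 447·(1 - 0.293) = 316.
From dC/dt = 0: 0.00564·316 - 0.374 = 0.048P*, so P* = 1.41/0.048 = 29.3.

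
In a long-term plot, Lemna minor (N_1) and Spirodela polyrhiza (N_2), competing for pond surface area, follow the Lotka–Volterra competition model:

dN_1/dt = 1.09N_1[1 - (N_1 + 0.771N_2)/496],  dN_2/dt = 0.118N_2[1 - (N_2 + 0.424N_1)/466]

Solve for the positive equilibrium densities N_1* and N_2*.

Setting both brackets to zero gives the nullclines N_1 + 0.771N_2 = 496 and 0.424N_1 + N_2 = 466.
Substituting N_2 = 466 - 0.424N_1 into the first: N_1(1 - 0.771·0.424) = 496 - 0.771·466.
So N_1* = 137/0.673 = 203, and then N_2* = 466 - 0.424·203 = 380.

N_1* ≈ 203, N_2* ≈ 380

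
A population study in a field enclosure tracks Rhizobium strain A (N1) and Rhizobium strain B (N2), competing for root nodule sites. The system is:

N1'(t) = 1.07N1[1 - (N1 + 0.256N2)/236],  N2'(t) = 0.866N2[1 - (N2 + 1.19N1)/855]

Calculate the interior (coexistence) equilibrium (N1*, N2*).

Setting both brackets to zero gives the nullclines N1 + 0.256N2 = 236 and 1.19N1 + N2 = 855.
Substituting N2 = 855 - 1.19N1 into the first: N1(1 - 0.256·1.19) = 236 - 0.256·855.
So N1* = 17.1/0.695 = 24.6, and then N2* = 855 - 1.19·24.6 = 826.

N1* ≈ 24.6, N2* ≈ 826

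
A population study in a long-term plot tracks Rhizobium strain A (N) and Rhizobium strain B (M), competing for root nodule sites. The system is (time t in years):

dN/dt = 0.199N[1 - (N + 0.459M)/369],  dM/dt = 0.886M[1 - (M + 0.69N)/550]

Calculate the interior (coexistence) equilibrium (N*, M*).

N* ≈ 171, M* ≈ 432

Setting both brackets to zero gives the nullclines N + 0.459M = 369 and 0.69N + M = 550.
Substituting M = 550 - 0.69N into the first: N(1 - 0.459·0.69) = 369 - 0.459·550.
So N* = 117/0.683 = 171, and then M* = 550 - 0.69·171 = 432.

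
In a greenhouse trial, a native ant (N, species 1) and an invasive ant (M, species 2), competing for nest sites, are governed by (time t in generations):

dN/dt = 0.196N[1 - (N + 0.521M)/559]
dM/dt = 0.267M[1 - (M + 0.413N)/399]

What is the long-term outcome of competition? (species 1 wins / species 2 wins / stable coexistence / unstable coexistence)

Compare the nullcline intercepts: K1/α12 = 559/0.521 = 1070 > K2 = 399; K2/α21 = 399/0.413 = 966 > K1 = 559.
Since both inequalities hold, each species can invade when rare, so the interior equilibrium is stable.

stable coexistence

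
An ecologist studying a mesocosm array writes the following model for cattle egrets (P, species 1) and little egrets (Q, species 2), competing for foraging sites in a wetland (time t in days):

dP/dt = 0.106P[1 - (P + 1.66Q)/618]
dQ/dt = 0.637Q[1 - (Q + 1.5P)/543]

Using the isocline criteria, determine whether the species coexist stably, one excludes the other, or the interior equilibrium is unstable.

unstable coexistence (outcome depends on initial conditions)

Compare the nullcline intercepts: K1/α12 = 618/1.66 = 372 < K2 = 543; K2/α21 = 543/1.5 = 362 < K1 = 618.
Since both are reversed, neither can invade when rare; the interior point is a saddle.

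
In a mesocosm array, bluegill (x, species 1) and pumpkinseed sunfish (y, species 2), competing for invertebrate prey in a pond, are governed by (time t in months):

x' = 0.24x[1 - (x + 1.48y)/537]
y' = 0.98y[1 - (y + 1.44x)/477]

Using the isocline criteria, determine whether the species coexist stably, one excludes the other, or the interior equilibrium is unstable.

Compare the nullcline intercepts: K1/α12 = 537/1.48 = 363 < K2 = 477; K2/α21 = 477/1.44 = 331 < K1 = 537.
Since both are reversed, neither can invade when rare; the interior point is a saddle.

unstable coexistence (outcome depends on initial conditions)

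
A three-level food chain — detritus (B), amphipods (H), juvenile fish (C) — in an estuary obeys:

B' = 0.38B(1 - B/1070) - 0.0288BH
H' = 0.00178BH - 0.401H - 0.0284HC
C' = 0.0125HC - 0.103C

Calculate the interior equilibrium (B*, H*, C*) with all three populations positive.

B* ≈ 402, H* ≈ 8.24, C* ≈ 11.1

From dC/dt = 0: 0.0125H* = 0.103, so H* = 8.24.
From dB/dt = 0: 0.38(1 - B*/1070) = 0.0288·8.24, giving B* = 1070·(1 - 0.625) = 402.
From dH/dt = 0: 0.00178·402 - 0.401 = 0.0284C*, so C* = 0.314/0.0284 = 11.1.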